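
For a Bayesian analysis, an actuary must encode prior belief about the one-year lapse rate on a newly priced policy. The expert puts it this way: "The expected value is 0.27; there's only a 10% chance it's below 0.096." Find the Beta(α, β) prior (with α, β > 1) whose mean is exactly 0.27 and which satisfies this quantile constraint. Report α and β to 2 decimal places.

With mean 0.27 fixed, write α = 0.27s, β = 0.73s where s = α+β.
Need P(θ < 0.096) = 0.1 under Beta(0.27s, 0.73s). Normal approximation: (q−m)/√(m(1−m)/s) ≈ z_{0.1} = -1.28, so s ≈ 0.27·0.73·(-1.28)²/(0.096−0.27)² = 10.7.
At s = 10.7: P(θ<0.096) ≈ 0.070. Adjusting to match 0.1 gives s ≈ 8.48.
So α = 0.27·8.48 ≈ 2.29, β = 0.73·8.48 ≈ 6.19.

α ≈ 2.29, β ≈ 6.19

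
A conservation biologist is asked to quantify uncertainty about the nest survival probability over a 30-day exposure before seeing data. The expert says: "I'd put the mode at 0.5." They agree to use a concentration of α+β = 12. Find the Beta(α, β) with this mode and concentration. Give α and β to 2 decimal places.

α = 6.00, β = 6.00

For α,β > 1 the Beta mode is (α−1)/(α+β−2). With α+β = 12, the mode is (α−1)/10.
Set (α−1)/10 = 0.5 → α = 1 + 0.5·10 = 6.00.
β = 12 − α = 6.00.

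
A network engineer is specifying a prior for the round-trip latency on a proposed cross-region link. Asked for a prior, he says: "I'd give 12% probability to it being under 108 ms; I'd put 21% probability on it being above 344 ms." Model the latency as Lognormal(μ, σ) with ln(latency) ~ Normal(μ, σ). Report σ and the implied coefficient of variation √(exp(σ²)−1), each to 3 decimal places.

If T ~ Lognormal(μ,σ) then ln T ~ Normal(μ,σ), so the p-quantile of ln T is μ + z_p·σ.
ln(108) = 4.682 and ln(344) = 5.841; z_{0.12} = -1.175, z_{0.79} = 0.8064.
σ = (5.841 − 4.682)/(0.8064 − (-1.175)) = 0.585.
μ = 4.682 − (-1.175)·0.585 = 5.369.
CV = √(exp(σ²)−1) = √(exp(0.3419)−1) = 0.638.

σ ≈ 0.585, CV ≈ 0.638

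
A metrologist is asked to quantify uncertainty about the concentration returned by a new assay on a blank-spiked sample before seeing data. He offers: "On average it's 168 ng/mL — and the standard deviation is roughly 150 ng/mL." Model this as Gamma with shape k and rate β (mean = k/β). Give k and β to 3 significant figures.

k ≈ 1.25, β ≈ 0.00747

For Gamma(k, rate β): mean = k/β, variance = k/β², so CV = 1/√k.
CV = SD/mean = 150/168 = 0.8929, hence k = 1/CV² = 1.25.
Then β = k/mean = 1.25/168 = 0.00747.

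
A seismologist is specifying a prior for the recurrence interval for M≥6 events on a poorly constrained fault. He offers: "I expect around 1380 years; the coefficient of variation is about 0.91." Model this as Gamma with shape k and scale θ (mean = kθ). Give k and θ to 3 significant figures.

k ≈ 1.21, θ ≈ 1140

For Gamma(k, scale θ): mean = kθ, variance = kθ², so CV = 1/√k.
CV = 0.91, hence k = 1/CV² = 1.21.
Then θ = mean/k = 1380/1.21 = 1140.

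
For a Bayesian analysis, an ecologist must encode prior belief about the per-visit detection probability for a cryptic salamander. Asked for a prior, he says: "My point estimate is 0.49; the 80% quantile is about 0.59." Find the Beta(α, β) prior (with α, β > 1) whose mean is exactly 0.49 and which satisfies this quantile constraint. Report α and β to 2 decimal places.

α ≈ 8.72, β ≈ 9.08

With mean 0.49 fixed, write α = 0.49s, β = 0.51s where s = α+β.
Need P(θ < 0.59) = 0.8 under Beta(0.49s, 0.51s). Normal approximation: (q−m)/√(m(1−m)/s) ≈ z_{0.8} = 0.842, so s ≈ 0.49·0.51·(0.842)²/(0.59−0.49)² = 17.7.
At s = 17.7: P(θ<0.59) ≈ 0.799. Adjusting to match 0.8 gives s ≈ 17.80.
So α = 0.49·17.80 ≈ 8.72, β = 0.51·17.80 ≈ 9.08.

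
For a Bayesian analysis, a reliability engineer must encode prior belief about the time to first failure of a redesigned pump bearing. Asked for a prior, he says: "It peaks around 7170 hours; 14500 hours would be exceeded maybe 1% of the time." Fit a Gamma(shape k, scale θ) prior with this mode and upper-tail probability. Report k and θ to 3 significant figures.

k ≈ 10.9, θ ≈ 726

Gamma(k,θ) with k>1 has mode (k−1)θ, so θ = 7170/(k−1).
Need P(X < 14500) = 0.99 with θ tied to k this way. Start at k = 2, θ = 7170: P(X<14500) ≈ 0.600.
Too low — raise k to concentrate. Iterating converges to k ≈ 10.9.
Then θ = 7170/(10.9−1) ≈ 726.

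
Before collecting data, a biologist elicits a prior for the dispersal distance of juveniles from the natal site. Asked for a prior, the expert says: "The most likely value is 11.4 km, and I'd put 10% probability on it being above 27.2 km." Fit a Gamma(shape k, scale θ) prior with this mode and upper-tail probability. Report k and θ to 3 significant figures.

Gamma(k,θ) with k>1 has mode (k−1)θ, so θ = 11.4/(k−1).
Need P(X < 27.2) = 0.9 with θ tied to k this way. Start at k = 2, θ = 11.4: P(X<27.2) ≈ 0.688.
Too low — raise k to concentrate. Iterating converges to k ≈ 3.54.
Then θ = 11.4/(3.54−1) ≈ 4.48.

k ≈ 3.54, θ ≈ 4.48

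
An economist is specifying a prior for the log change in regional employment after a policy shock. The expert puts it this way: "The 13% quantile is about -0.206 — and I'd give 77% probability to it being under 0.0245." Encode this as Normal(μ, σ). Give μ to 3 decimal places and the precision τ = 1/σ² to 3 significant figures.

For Normal(μ,σ), the p-quantile is μ + z_p·σ. Here z_{0.13} = -1.126, z_{0.77} = 0.7388.
So -0.206 = μ − 1.126σ and 0.0245 = μ + 0.7388σ.
Subtracting: σ = (0.0245 − -0.206)/(0.7388 − (-1.126)) = 0.124.
Then μ = -0.206 − (-1.126)·0.124 = -0.067.
Precision τ = 1/σ² = 1/0.1236² = 65.5.

μ = -0.067, τ = 65.5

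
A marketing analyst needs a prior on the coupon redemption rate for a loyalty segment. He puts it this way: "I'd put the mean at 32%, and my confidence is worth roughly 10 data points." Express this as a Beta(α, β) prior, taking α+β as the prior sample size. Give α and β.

α = 3.2, β = 6.8

Under the effective-sample-size interpretation, Beta(α, β) has prior mean α/(α+β) and prior sample size α+β.
So α+β = 10 and α/(α+β) = 0.32, giving α = 0.32·10 = 3.2 and β = 10 − 3.2 = 6.8.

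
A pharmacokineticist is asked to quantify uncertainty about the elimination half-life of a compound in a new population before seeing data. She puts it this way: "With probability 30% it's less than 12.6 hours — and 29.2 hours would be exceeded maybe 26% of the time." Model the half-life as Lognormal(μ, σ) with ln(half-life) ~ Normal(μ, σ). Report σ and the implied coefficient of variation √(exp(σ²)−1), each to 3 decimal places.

If T ~ Lognormal(μ,σ) then ln T ~ Normal(μ,σ), so the p-quantile of ln T is μ + z_p·σ.
ln(12.6) = 2.534 and ln(29.2) = 3.374; z_{0.3} = -0.5244, z_{0.74} = 0.6433.
σ = (3.374 − 2.534)/(0.6433 − (-0.5244)) = 0.720.
μ = 2.534 − (-0.5244)·0.720 = 2.911.
CV = √(exp(σ²)−1) = √(exp(0.5180)−1) = 0.824.

σ ≈ 0.720, CV ≈ 0.824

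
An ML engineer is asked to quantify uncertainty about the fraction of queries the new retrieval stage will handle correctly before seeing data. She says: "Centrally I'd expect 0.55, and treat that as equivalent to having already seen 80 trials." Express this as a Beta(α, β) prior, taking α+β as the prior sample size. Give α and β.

α = 44, β = 36

Under the effective-sample-size interpretation, Beta(α, β) has prior mean α/(α+β) and prior sample size α+β.
So α+β = 80 and α/(α+β) = 0.55, giving α = 0.55·80 = 44 and β = 80 − 44 = 36.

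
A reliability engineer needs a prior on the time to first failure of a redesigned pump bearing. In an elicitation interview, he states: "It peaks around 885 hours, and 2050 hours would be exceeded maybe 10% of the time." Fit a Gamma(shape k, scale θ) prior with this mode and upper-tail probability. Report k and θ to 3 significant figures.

Gamma(k,θ) with k>1 has mode (k−1)θ, so θ = 885/(k−1).
Need P(X < 2050) = 0.9 with θ tied to k this way. Start at k = 2, θ = 885: P(X<2050) ≈ 0.673.
Too low — raise k to concentrate. Iterating converges to k ≈ 3.73.
Then θ = 885/(3.73−1) ≈ 325.

k ≈ 3.73, θ ≈ 325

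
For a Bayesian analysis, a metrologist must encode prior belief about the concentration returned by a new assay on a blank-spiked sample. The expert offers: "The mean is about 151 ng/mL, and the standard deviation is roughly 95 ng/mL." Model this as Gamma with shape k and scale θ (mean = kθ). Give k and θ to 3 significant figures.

For Gamma(k, scale θ): mean = kθ, variance = kθ², so CV = 1/√k.
CV = SD/mean = 95/151 = 0.6291, hence k = 1/CV² = 2.53.
Then θ = mean/k = 151/2.53 = 59.8.

k ≈ 2.53, θ ≈ 59.8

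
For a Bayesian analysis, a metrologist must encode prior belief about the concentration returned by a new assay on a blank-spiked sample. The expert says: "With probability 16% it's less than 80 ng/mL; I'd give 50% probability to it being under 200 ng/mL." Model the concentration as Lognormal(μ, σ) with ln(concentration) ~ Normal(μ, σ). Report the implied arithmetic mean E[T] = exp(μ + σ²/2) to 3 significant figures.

E[T] ≈ 306 ng/mL

If T ~ Lognormal(μ,σ) then ln T ~ Normal(μ,σ), so the p-quantile of ln T is μ + z_p·σ.
ln(80) = 4.382 and ln(200) = 5.298; z_{0.16} = -0.9945, z_{0.5} = 0.
σ = (5.298 − 4.382)/(0 − (-0.9945)) = 0.921.
μ = 4.382 − (-0.9945)·0.921 = 5.298.
E[T] = exp(μ + σ²/2) = exp(5.298 + 0.4245) = 306 ng/mL.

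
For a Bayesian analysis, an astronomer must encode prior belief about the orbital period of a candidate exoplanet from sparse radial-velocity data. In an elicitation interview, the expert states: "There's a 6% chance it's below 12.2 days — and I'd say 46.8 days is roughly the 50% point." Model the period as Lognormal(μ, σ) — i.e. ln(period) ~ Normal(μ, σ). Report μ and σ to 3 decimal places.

If T ~ Lognormal(μ,σ) then ln T ~ Normal(μ,σ), so the p-quantile of ln T is μ + z_p·σ.
ln(12.2) = 2.501 and ln(46.8) = 3.846; z_{0.06} = -1.555, z_{0.5} = 0.
σ = (3.846 − 2.501)/(0 − (-1.555)) = 0.865.
μ = 2.501 − (-1.555)·0.865 = 3.846.

μ ≈ 3.846, σ ≈ 0.865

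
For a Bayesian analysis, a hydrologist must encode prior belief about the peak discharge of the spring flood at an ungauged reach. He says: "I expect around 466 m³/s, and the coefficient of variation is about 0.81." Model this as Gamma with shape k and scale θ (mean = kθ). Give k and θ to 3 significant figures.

For Gamma(k, scale θ): mean = kθ, variance = kθ², so CV = 1/√k.
CV = 0.81, hence k = 1/CV² = 1.52.
Then θ = mean/k = 466/1.52 = 306.

k ≈ 1.52, θ ≈ 306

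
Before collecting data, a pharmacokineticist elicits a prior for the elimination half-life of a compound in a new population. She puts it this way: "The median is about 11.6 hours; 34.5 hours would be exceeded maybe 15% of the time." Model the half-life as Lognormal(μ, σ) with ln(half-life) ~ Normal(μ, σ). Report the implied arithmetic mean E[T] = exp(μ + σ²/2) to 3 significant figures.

If T ~ Lognormal(μ,σ) then ln T ~ Normal(μ,σ), so the p-quantile of ln T is μ + z_p·σ.
ln(11.6) = 2.451 and ln(34.5) = 3.541; z_{0.5} = 0, z_{0.85} = 1.036.
σ = (3.541 − 2.451)/(1.036 − (0)) = 1.052.
μ = 2.451 − (0)·1.052 = 2.451.
E[T] = exp(μ + σ²/2) = exp(2.451 + 0.5530) = 20.2 hours.

E[T] ≈ 20.2 hours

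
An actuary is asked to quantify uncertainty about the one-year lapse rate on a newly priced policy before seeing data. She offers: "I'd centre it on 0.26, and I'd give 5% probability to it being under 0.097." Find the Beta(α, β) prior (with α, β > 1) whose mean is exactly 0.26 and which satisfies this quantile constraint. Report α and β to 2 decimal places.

α ≈ 3.75, β ≈ 10.68

With mean 0.26 fixed, write α = 0.26s, β = 0.74s where s = α+β.
Need P(θ < 0.097) = 0.05 under Beta(0.26s, 0.74s). Normal approximation: (q−m)/√(m(1−m)/s) ≈ z_{0.05} = -1.64, so s ≈ 0.26·0.74·(-1.64)²/(0.097−0.26)² = 19.6.
At s = 19.6: P(θ<0.097) ≈ 0.025. Adjusting to match 0.05 gives s ≈ 14.43.
So α = 0.26·14.43 ≈ 3.75, β = 0.74·14.43 ≈ 10.68.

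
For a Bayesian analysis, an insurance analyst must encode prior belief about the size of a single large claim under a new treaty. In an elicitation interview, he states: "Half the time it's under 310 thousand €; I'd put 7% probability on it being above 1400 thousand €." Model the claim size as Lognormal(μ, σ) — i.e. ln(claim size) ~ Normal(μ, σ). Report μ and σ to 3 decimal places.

μ ≈ 5.737, σ ≈ 1.022

If T ~ Lognormal(μ,σ) then ln T ~ Normal(μ,σ), so the p-quantile of ln T is μ + z_p·σ.
ln(310) = 5.737 and ln(1400) = 7.244; z_{0.5} = 0, z_{0.93} = 1.476.
σ = (7.244 − 5.737)/(1.476 − (0)) = 1.022.
μ = 5.737 − (0)·1.022 = 5.737.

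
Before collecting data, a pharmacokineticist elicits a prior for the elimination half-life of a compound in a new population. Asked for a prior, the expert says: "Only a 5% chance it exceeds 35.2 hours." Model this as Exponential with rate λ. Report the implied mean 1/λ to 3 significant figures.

mean ≈ 11.8 hours

P(T > 35.2) = e^(−λ·35.2) = 0.05, so λ = −ln(0.05)/35.2 = 0.0851.
Mean = 1/λ = 11.8 hours.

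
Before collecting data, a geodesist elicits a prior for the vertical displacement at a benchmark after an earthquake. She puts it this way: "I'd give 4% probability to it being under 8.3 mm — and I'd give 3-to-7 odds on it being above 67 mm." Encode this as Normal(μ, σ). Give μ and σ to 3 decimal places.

μ = 53.470, σ = 25.801

For Normal(μ,σ), the p-quantile is μ + z_p·σ. Here z_{0.04} = -1.751, z_{0.7} = 0.5244.
So 8.3 = μ − 1.751σ and 67 = μ + 0.5244σ.
Subtracting: σ = (67 − 8.3)/(0.5244 − (-1.751)) = 25.801.
Then μ = 8.3 − (-1.751)·25.801 = 53.470.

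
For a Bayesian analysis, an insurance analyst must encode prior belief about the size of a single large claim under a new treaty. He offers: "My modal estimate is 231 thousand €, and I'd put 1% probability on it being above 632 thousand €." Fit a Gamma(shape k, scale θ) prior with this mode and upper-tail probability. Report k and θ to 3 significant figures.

k ≈ 5.54, θ ≈ 50.9

Gamma(k,θ) with k>1 has mode (k−1)θ, so θ = 231/(k−1).
Need P(X < 632) = 0.99 with θ tied to k this way. Start at k = 2, θ = 231: P(X<632) ≈ 0.758.
Too low — raise k to concentrate. Iterating converges to k ≈ 5.54.
Then θ = 231/(5.54−1) ≈ 50.9.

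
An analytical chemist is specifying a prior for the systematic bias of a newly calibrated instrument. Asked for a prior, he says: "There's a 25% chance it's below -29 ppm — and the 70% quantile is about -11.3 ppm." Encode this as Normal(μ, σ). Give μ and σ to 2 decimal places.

μ = -19.04, σ = 14.76

For Normal(μ,σ), the p-quantile is μ + z_p·σ. Here z_{0.25} = -0.6745, z_{0.7} = 0.5244.
So -29 = μ − 0.6745σ and -11.3 = μ + 0.5244σ.
Subtracting: σ = (-11.3 − -29)/(0.5244 − (-0.6745)) = 14.76.
Then μ = -29 − (-0.6745)·14.76 = -19.04.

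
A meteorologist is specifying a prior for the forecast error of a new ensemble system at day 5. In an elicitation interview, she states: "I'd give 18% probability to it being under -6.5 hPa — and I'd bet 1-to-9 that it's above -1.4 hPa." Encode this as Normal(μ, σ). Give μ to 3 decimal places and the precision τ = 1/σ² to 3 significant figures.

For Normal(μ,σ), the p-quantile is μ + z_p·σ. Here z_{0.18} = -0.9154, z_{0.9} = 1.282.
So -6.5 = μ − 0.9154σ and -1.4 = μ + 1.282σ.
Subtracting: σ = (-1.4 − -6.5)/(1.282 − (-0.9154)) = 2.321.
Then μ = -6.5 − (-0.9154)·2.321 = -4.375.
Precision τ = 1/σ² = 1/2.321² = 0.186.

μ = -4.375, τ = 0.186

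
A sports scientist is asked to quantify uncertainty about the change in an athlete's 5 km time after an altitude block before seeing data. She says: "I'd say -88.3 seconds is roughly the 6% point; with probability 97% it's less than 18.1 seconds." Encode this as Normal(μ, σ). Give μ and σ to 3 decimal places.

μ = -40.148, σ = 30.970

The p-quantile of Normal(μ,σ) is μ + z_p·σ, with z_{0.06} = -1.555 and z_{0.97} = 1.881.
Eliminate σ: μ = (z₂·x₁ − z₁·x₂)/(z₂ − z₁) = (1.881·-88.3 − (-1.555)·18.1)/3.436 = -40.148.
Then σ = (x₂ − x₁)/(z₂ − z₁) = (18.1 − -88.3)/3.436 = 30.970.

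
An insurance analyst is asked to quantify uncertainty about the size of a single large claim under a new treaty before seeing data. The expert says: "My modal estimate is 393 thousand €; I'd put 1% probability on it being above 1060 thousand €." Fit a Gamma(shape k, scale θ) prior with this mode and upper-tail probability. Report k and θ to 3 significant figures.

Gamma(k,θ) with k>1 has mode (k−1)θ, so θ = 393/(k−1).
Need P(X < 1060) = 0.99 with θ tied to k this way. Start at k = 2, θ = 393: P(X<1060) ≈ 0.751.
Too low — raise k to concentrate. Iterating converges to k ≈ 5.69.
Then θ = 393/(5.69−1) ≈ 83.8.

k ≈ 5.69, θ ≈ 83.8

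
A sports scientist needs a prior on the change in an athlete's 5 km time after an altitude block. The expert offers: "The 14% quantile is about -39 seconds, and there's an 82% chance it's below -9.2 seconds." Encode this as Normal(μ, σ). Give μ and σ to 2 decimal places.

μ = -22.87, σ = 14.93

The p-quantile of Normal(μ,σ) is μ + z_p·σ, with z_{0.14} = -1.08 and z_{0.82} = 0.9154.
Eliminate σ: μ = (z₂·x₁ − z₁·x₂)/(z₂ − z₁) = (0.9154·-39 − (-1.08)·-9.2)/1.996 = -22.87.
Then σ = (x₂ − x₁)/(z₂ − z₁) = (-9.2 − -39)/1.996 = 14.93.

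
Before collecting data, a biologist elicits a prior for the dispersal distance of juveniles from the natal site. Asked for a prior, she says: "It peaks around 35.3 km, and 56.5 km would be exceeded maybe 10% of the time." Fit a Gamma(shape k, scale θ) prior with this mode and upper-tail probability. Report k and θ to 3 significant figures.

Gamma(k,θ) with k>1 has mode (k−1)θ, so θ = 35.3/(k−1).
Need P(X < 56.5) = 0.9 with θ tied to k this way. Start at k = 2, θ = 35.3: P(X<56.5) ≈ 0.475.
Too low — raise k to concentrate. Iterating converges to k ≈ 9.49.
Then θ = 35.3/(9.49−1) ≈ 4.16.

k ≈ 9.49, θ ≈ 4.16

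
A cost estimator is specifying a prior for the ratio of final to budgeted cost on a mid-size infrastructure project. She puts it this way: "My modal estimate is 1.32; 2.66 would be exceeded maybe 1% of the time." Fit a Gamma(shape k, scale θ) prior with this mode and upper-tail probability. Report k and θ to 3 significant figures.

k ≈ 11, θ ≈ 0.132

Gamma(k,θ) with k>1 has mode (k−1)θ, so θ = 1.32/(k−1).
Need P(X < 2.66) = 0.99 with θ tied to k this way. Start at k = 2, θ = 1.32: P(X<2.66) ≈ 0.598.
Too low — raise k to concentrate. Iterating converges to k ≈ 11.
Then θ = 1.32/(11−1) ≈ 0.132.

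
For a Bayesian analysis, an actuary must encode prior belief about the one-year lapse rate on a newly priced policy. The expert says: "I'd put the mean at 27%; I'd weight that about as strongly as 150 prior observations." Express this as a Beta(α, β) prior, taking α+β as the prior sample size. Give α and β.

Under the effective-sample-size interpretation, Beta(α, β) has prior mean α/(α+β) and prior sample size α+β.
So α+β = 150 and α/(α+β) = 0.27, giving α = 0.27·150 = 40.5 and β = 150 − 40.5 = 109.5.

α = 40.5, β = 109.5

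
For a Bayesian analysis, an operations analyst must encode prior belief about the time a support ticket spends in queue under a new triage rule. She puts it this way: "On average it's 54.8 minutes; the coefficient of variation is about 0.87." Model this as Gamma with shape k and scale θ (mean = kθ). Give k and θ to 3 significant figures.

k ≈ 1.32, θ ≈ 41.5

For Gamma(k, scale θ): mean = kθ, variance = kθ², so CV = 1/√k.
CV = 0.87, hence k = 1/CV² = 1.32.
Then θ = mean/k = 54.8/1.32 = 41.5.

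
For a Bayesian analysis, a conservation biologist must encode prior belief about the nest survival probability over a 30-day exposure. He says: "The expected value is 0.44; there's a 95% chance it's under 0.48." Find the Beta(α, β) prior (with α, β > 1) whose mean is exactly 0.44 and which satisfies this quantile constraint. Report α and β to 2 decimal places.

With mean 0.44 fixed, write α = 0.44s, β = 0.56s where s = α+β.
Need P(θ < 0.48) = 0.95 under Beta(0.44s, 0.56s). Normal approximation: (q−m)/√(m(1−m)/s) ≈ z_{0.95} = 1.64, so s ≈ 0.44·0.56·(1.64)²/(0.48−0.44)² = 416.7.
At s = 416.7: P(θ<0.48) ≈ 0.949. Adjusting to match 0.95 gives s ≈ 419.20.
So α = 0.44·419.20 ≈ 184.45, β = 0.56·419.20 ≈ 234.75.

α ≈ 184.45, β ≈ 234.75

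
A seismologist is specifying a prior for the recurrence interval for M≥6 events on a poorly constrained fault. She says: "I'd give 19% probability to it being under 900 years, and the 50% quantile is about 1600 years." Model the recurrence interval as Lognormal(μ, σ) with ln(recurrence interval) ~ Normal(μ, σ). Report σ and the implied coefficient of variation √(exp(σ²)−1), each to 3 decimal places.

σ ≈ 0.655, CV ≈ 0.732

If T ~ Lognormal(μ,σ) then ln T ~ Normal(μ,σ), so the p-quantile of ln T is μ + z_p·σ.
ln(900) = 6.802 and ln(1600) = 7.378; z_{0.19} = -0.8779, z_{0.5} = 0.
σ = (7.378 − 6.802)/(0 − (-0.8779)) = 0.655.
μ = 6.802 − (-0.8779)·0.655 = 7.378.
CV = √(exp(σ²)−1) = √(exp(0.4295)−1) = 0.732.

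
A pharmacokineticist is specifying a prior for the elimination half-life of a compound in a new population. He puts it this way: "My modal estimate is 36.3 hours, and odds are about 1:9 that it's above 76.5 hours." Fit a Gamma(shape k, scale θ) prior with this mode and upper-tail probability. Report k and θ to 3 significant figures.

Gamma(k,θ) with k>1 has mode (k−1)θ, so θ = 36.3/(k−1).
Need P(X < 76.5) = 0.9 with θ tied to k this way. Start at k = 2, θ = 36.3: P(X<76.5) ≈ 0.622.
Too low — raise k to concentrate. Iterating converges to k ≈ 4.46.
Then θ = 36.3/(4.46−1) ≈ 10.5.

k ≈ 4.46, θ ≈ 10.5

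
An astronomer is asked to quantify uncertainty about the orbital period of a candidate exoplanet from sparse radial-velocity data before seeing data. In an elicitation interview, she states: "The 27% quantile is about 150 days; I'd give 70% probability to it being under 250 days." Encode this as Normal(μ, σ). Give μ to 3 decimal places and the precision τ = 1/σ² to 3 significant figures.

For Normal(μ,σ), the p-quantile is μ + z_p·σ. Here z_{0.27} = -0.6128, z_{0.7} = 0.5244.
So 150 = μ − 0.6128σ and 250 = μ + 0.5244σ.
Subtracting: σ = (250 − 150)/(0.5244 − (-0.6128)) = 87.934.
Then μ = 150 − (-0.6128)·87.934 = 203.887.
Precision τ = 1/σ² = 1/87.93² = 0.000129.

μ = 203.887, τ = 0.000129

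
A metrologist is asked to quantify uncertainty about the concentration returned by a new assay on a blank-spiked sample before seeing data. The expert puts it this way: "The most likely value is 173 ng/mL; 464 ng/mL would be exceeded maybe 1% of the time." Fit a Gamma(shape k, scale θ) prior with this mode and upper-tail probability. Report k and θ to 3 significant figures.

Gamma(k,θ) with k>1 has mode (k−1)θ, so θ = 173/(k−1).
Need P(X < 464) = 0.99 with θ tied to k this way. Start at k = 2, θ = 173: P(X<464) ≈ 0.748.
Too low — raise k to concentrate. Iterating converges to k ≈ 5.75.
Then θ = 173/(5.75−1) ≈ 36.4.

k ≈ 5.75, θ ≈ 36.4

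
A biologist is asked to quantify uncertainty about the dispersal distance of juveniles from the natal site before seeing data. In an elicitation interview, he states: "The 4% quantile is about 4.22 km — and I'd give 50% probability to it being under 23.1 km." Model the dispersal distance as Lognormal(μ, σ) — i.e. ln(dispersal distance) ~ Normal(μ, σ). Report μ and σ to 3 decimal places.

μ ≈ 3.140, σ ≈ 0.971

If T ~ Lognormal(μ,σ) then ln T ~ Normal(μ,σ), so the p-quantile of ln T is μ + z_p·σ.
ln(4.22) = 1.44 and ln(23.1) = 3.14; z_{0.04} = -1.751, z_{0.5} = 0.
σ = (3.14 − 1.44)/(0 − (-1.751)) = 0.971.
μ = 1.44 − (-1.751)·0.971 = 3.140.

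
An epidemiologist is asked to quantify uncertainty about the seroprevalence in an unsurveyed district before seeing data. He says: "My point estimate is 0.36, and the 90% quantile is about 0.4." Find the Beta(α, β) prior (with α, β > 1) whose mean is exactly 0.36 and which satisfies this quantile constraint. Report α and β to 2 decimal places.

α ≈ 86.07, β ≈ 153.02

With mean 0.36 fixed, write α = 0.36s, β = 0.64s where s = α+β.
Need P(θ < 0.4) = 0.9 under Beta(0.36s, 0.64s). Normal approximation: (q−m)/√(m(1−m)/s) ≈ z_{0.9} = 1.28, so s ≈ 0.36·0.64·(1.28)²/(0.4−0.36)² = 236.5.
At s = 236.5: P(θ<0.4) ≈ 0.899. Adjusting to match 0.9 gives s ≈ 239.09.
So α = 0.36·239.09 ≈ 86.07, β = 0.64·239.09 ≈ 153.02.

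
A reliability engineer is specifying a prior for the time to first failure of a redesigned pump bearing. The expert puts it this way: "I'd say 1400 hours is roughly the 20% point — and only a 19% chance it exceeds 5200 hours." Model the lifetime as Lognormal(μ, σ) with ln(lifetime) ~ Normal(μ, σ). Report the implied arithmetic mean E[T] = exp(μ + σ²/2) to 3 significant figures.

If T ~ Lognormal(μ,σ) then ln T ~ Normal(μ,σ), so the p-quantile of ln T is μ + z_p·σ.
ln(1400) = 7.244 and ln(5200) = 8.556; z_{0.2} = -0.8416, z_{0.81} = 0.8779.
σ = (8.556 − 7.244)/(0.8779 − (-0.8416)) = 0.763.
μ = 7.244 − (-0.8416)·0.763 = 7.886.
E[T] = exp(μ + σ²/2) = exp(7.886 + 0.2912) = 3560 hours.

E[T] ≈ 3560 hours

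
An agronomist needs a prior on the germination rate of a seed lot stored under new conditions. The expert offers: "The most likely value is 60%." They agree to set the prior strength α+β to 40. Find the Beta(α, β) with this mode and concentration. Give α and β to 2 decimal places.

For α,β > 1 the Beta mode is (α−1)/(α+β−2). With α+β = 40, the mode is (α−1)/38.
Set (α−1)/38 = 0.6 → α = 1 + 0.6·38 = 23.80.
β = 40 − α = 16.20.

α = 23.80, β = 16.20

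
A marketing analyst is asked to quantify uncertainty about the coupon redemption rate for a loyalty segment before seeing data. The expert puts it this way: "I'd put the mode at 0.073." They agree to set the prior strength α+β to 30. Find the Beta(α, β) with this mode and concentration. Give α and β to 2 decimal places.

α = 3.04, β = 26.96

For α,β > 1 the Beta mode is (α−1)/(α+β−2). With α+β = 30, the mode is (α−1)/28.
Set (α−1)/28 = 0.073 → α = 1 + 0.073·28 = 3.04.
β = 30 − α = 26.96.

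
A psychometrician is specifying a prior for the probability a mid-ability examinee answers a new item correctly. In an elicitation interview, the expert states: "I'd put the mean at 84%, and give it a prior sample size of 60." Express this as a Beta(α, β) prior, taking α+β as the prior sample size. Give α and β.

Under the effective-sample-size interpretation, Beta(α, β) has prior mean α/(α+β) and prior sample size α+β.
So α+β = 60 and α/(α+β) = 0.84, giving α = 0.84·60 = 50.4 and β = 60 − 50.4 = 9.6.

α = 50.4, β = 9.6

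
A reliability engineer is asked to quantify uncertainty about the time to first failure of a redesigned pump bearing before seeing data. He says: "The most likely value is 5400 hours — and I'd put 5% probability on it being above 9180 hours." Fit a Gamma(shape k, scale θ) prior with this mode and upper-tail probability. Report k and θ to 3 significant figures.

Gamma(k,θ) with k>1 has mode (k−1)θ, so θ = 5400/(k−1).
Need P(X < 9180) = 0.95 with θ tied to k this way. Start at k = 2, θ = 5400: P(X<9180) ≈ 0.507.
Too low — raise k to concentrate. Iterating converges to k ≈ 10.9.
Then θ = 5400/(10.9−1) ≈ 545.

k ≈ 10.9, θ ≈ 545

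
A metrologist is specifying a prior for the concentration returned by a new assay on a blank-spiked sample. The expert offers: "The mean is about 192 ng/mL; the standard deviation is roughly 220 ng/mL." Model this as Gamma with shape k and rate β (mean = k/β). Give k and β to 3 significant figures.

For Gamma(k, rate β): mean = k/β, variance = k/β², so CV = 1/√k.
CV = SD/mean = 220/192 = 1.146, hence k = 1/CV² = 0.762.
Then β = k/mean = 0.762/192 = 0.00397.

k ≈ 0.762, β ≈ 0.00397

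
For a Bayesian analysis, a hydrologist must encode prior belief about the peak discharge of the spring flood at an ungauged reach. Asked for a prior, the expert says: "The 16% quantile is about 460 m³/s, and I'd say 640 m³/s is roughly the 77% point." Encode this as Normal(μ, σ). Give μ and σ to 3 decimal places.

μ = 563.272, σ = 103.848

For Normal(μ,σ), the p-quantile is μ + z_p·σ. Here z_{0.16} = -0.9945, z_{0.77} = 0.7388.
So 460 = μ − 0.9945σ and 640 = μ + 0.7388σ.
Subtracting: σ = (640 − 460)/(0.7388 − (-0.9945)) = 103.848.
Then μ = 460 − (-0.9945)·103.848 = 563.272.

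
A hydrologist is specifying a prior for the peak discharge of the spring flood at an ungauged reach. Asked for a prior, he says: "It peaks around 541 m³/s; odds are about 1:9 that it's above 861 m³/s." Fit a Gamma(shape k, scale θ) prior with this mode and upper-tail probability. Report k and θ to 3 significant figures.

Gamma(k,θ) with k>1 has mode (k−1)θ, so θ = 541/(k−1).
Need P(X < 861) = 0.9 with θ tied to k this way. Start at k = 2, θ = 541: P(X<861) ≈ 0.472.
Too low — raise k to concentrate. Iterating converges to k ≈ 9.69.
Then θ = 541/(9.69−1) ≈ 62.2.

k ≈ 9.69, θ ≈ 62.2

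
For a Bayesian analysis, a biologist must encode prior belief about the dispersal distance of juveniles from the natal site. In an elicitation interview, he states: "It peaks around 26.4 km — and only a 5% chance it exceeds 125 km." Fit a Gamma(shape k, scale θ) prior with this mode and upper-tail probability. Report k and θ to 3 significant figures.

Gamma(k,θ) with k>1 has mode (k−1)θ, so θ = 26.4/(k−1).
Need P(X < 125) = 0.95 with θ tied to k this way. Start at k = 2, θ = 26.4: P(X<125) ≈ 0.950.
Too low — raise k to concentrate. Iterating converges to k ≈ 2.
Then θ = 26.4/(2−1) ≈ 26.3.

k ≈ 2, θ ≈ 26.3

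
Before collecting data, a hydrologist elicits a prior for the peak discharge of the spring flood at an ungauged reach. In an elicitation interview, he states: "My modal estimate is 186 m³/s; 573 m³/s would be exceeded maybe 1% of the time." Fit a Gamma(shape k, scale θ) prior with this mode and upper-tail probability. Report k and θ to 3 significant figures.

Gamma(k,θ) with k>1 has mode (k−1)θ, so θ = 186/(k−1).
Need P(X < 573) = 0.99 with θ tied to k this way. Start at k = 2, θ = 186: P(X<573) ≈ 0.813.
Too low — raise k to concentrate. Iterating converges to k ≈ 4.53.
Then θ = 186/(4.53−1) ≈ 52.6.

k ≈ 4.53, θ ≈ 52.6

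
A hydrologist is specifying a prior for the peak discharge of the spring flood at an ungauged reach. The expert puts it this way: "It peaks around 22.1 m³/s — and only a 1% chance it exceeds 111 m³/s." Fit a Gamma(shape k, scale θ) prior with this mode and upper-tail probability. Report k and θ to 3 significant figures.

k ≈ 2.5, θ ≈ 14.7

Gamma(k,θ) with k>1 has mode (k−1)θ, so θ = 22.1/(k−1).
Need P(X < 111) = 0.99 with θ tied to k this way. Start at k = 2, θ = 22.1: P(X<111) ≈ 0.960.
Too low — raise k to concentrate. Iterating converges to k ≈ 2.5.
Then θ = 22.1/(2.5−1) ≈ 14.7.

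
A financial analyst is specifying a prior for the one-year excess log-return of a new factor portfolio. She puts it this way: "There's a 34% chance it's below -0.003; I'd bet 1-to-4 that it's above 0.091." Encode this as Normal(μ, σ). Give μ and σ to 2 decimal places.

For Normal(μ,σ), the p-quantile is μ + z_p·σ. Here z_{0.34} = -0.4125, z_{0.8} = 0.8416.
So -0.003 = μ − 0.4125σ and 0.091 = μ + 0.8416σ.
Subtracting: σ = (0.091 − -0.003)/(0.8416 − (-0.4125)) = 0.07.
Then μ = -0.003 − (-0.4125)·0.07 = 0.03.

μ = 0.03, σ = 0.07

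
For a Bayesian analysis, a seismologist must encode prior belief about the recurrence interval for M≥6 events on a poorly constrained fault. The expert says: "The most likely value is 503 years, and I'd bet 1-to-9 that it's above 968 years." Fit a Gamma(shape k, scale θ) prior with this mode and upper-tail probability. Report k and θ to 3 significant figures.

Gamma(k,θ) with k>1 has mode (k−1)θ, so θ = 503/(k−1).
Need P(X < 968) = 0.9 with θ tied to k this way. Start at k = 2, θ = 503: P(X<968) ≈ 0.573.
Too low — raise k to concentrate. Iterating converges to k ≈ 5.46.
Then θ = 503/(5.46−1) ≈ 113.

k ≈ 5.46, θ ≈ 113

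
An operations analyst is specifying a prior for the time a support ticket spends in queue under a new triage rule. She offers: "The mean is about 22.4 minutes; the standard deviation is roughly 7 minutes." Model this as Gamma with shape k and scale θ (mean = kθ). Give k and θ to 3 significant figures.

k ≈ 10.2, θ ≈ 2.19

For Gamma(k, scale θ): mean = kθ, variance = kθ², so CV = 1/√k.
CV = SD/mean = 7/22.4 = 0.3125, hence k = 1/CV² = 10.2.
Then θ = mean/k = 22.4/10.2 = 2.19.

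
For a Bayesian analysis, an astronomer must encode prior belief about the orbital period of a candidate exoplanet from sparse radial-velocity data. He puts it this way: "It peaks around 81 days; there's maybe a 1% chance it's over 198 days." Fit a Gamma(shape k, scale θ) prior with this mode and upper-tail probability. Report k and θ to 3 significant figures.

k ≈ 6.9, θ ≈ 13.7

Gamma(k,θ) with k>1 has mode (k−1)θ, so θ = 81/(k−1).
Need P(X < 198) = 0.99 with θ tied to k this way. Start at k = 2, θ = 81: P(X<198) ≈ 0.701.
Too low — raise k to concentrate. Iterating converges to k ≈ 6.9.
Then θ = 81/(6.9−1) ≈ 13.7.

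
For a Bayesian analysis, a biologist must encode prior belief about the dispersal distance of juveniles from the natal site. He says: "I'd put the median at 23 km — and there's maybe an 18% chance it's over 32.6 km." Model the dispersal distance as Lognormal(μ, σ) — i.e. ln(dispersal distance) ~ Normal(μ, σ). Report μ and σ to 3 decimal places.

μ ≈ 3.135, σ ≈ 0.381

If T ~ Lognormal(μ,σ) then ln T ~ Normal(μ,σ), so the p-quantile of ln T is μ + z_p·σ.
ln(23) = 3.135 and ln(32.6) = 3.484; z_{0.5} = 0, z_{0.82} = 0.9154.
σ = (3.484 − 3.135)/(0.9154 − (0)) = 0.381.
μ = 3.135 − (0)·0.381 = 3.135.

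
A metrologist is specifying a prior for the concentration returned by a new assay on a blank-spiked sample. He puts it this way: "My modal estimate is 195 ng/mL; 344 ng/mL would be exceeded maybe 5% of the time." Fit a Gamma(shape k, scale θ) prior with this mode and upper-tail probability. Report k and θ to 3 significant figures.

Gamma(k,θ) with k>1 has mode (k−1)θ, so θ = 195/(k−1).
Need P(X < 344) = 0.95 with θ tied to k this way. Start at k = 2, θ = 195: P(X<344) ≈ 0.526.
Too low — raise k to concentrate. Iterating converges to k ≈ 9.66.
Then θ = 195/(9.66−1) ≈ 22.5.

k ≈ 9.66, θ ≈ 22.5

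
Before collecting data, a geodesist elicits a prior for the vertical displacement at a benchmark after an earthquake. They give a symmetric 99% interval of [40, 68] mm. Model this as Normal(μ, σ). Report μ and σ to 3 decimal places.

μ = 54.000, σ = 5.435

A symmetric 99% interval runs μ ± z·σ with z = 2.576.
Half-width = 14, so σ = 14/2.576 = 5.435.
μ is the interval midpoint, 54.000.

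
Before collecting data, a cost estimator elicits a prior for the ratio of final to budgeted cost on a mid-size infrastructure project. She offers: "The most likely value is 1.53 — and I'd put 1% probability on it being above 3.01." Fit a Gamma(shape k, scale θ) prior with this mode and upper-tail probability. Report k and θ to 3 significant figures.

Gamma(k,θ) with k>1 has mode (k−1)θ, so θ = 1.53/(k−1).
Need P(X < 3.01) = 0.99 with θ tied to k this way. Start at k = 2, θ = 1.53: P(X<3.01) ≈ 0.585.
Too low — raise k to concentrate. Iterating converges to k ≈ 11.8.
Then θ = 1.53/(11.8−1) ≈ 0.142.

k ≈ 11.8, θ ≈ 0.142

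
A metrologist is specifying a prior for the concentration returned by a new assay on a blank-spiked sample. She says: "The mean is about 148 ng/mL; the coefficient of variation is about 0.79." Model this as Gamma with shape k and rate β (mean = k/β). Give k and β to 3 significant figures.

k ≈ 1.6, β ≈ 0.0108

For Gamma(k, rate β): mean = k/β, variance = k/β², so CV = 1/√k.
CV = 0.79, hence k = 1/CV² = 1.6.
Then β = k/mean = 1.6/148 = 0.0108.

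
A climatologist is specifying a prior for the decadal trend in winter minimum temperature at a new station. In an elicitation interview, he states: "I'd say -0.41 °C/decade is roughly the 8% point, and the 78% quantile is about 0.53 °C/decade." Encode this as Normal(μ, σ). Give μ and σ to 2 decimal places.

μ = 0.20, σ = 0.43

The p-quantile of Normal(μ,σ) is μ + z_p·σ, with z_{0.08} = -1.405 and z_{0.78} = 0.7722.
Eliminate σ: μ = (z₂·x₁ − z₁·x₂)/(z₂ − z₁) = (0.7722·-0.41 − (-1.405)·0.53)/2.177 = 0.20.
Then σ = (x₂ − x₁)/(z₂ − z₁) = (0.53 − -0.41)/2.177 = 0.43.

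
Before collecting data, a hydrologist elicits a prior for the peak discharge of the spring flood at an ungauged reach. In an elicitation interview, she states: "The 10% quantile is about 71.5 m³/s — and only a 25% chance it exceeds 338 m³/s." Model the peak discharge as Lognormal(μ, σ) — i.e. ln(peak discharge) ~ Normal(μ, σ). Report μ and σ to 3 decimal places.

If T ~ Lognormal(μ,σ) then ln T ~ Normal(μ,σ), so the p-quantile of ln T is μ + z_p·σ.
ln(71.5) = 4.27 and ln(338) = 5.823; z_{0.1} = -1.282, z_{0.75} = 0.6745.
σ = (5.823 − 4.27)/(0.6745 − (-1.282)) = 0.794.
μ = 4.27 − (-1.282)·0.794 = 5.287.

μ ≈ 5.287, σ ≈ 0.794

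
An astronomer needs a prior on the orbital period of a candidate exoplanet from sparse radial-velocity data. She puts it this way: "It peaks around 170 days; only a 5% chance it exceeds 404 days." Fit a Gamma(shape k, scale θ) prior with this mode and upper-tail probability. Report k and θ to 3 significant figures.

k ≈ 4.64, θ ≈ 46.6

Gamma(k,θ) with k>1 has mode (k−1)θ, so θ = 170/(k−1).
Need P(X < 404) = 0.95 with θ tied to k this way. Start at k = 2, θ = 170: P(X<404) ≈ 0.686.
Too low — raise k to concentrate. Iterating converges to k ≈ 4.64.
Then θ = 170/(4.64−1) ≈ 46.6.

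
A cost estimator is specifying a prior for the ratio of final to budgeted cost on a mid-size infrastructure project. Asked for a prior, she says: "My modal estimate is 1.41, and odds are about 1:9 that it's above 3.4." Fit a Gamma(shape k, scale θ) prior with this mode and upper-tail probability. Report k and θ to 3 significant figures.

Gamma(k,θ) with k>1 has mode (k−1)θ, so θ = 1.41/(k−1).
Need P(X < 3.4) = 0.9 with θ tied to k this way. Start at k = 2, θ = 1.41: P(X<3.4) ≈ 0.694.
Too low — raise k to concentrate. Iterating converges to k ≈ 3.48.
Then θ = 1.41/(3.48−1) ≈ 0.568.

k ≈ 3.48, θ ≈ 0.568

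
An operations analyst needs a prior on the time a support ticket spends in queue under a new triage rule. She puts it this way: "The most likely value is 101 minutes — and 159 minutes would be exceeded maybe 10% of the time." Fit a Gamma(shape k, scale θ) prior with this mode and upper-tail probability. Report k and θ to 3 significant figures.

k ≈ 10.1, θ ≈ 11.1

Gamma(k,θ) with k>1 has mode (k−1)θ, so θ = 101/(k−1).
Need P(X < 159) = 0.9 with θ tied to k this way. Start at k = 2, θ = 101: P(X<159) ≈ 0.467.
Too low — raise k to concentrate. Iterating converges to k ≈ 10.1.
Then θ = 101/(10.1−1) ≈ 11.1.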